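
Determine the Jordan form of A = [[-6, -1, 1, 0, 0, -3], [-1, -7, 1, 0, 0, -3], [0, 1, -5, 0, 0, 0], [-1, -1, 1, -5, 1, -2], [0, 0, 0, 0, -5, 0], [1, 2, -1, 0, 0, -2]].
J = [[-5, 1, 0, 0, 0, 0], [0, -5, 1, 0, 0, 0], [0, 0, -5, 0, 0, 0], [0, 0, 0, -5, 1, 0], [0, 0, 0, 0, -5, 0], [0, 0, 0, 0, 0, -5]]

The characteristic polynomial is det(xI - A) = (x + 5)^6, so the eigenvalues are -5 (algebraic multiplicity 6).

For λ = -5: rank(A + 5I) = 3, rank((A + 5I)^2) = 1, rank((A + 5I)^3) = 0. The eigenspace has dimension 6 - 3 = 3, so there are 3 Jordan blocks; the rank sequence gives block sizes [3, 2, 1].

Assembling the blocks gives the Jordan form J above.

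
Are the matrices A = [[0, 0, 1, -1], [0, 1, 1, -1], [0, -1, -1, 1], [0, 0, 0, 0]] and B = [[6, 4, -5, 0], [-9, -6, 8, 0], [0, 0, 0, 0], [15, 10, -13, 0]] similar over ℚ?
Two matrices over a field are similar if and only if they have the same invariant factors.

Both A and B have characteristic polynomial x^4 and minimal polynomial x^3. Computing further, both have invariant factors x, x^3. Hence A and B are similar.

Yes.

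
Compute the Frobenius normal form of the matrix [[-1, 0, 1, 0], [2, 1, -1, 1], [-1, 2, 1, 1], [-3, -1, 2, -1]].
R = [[0, 0, 0, 0], [1, 0, 0, 2], [0, 1, 0, 0], [0, 0, 1, 0]]

The invariant factors of A (the non-unit diagonal entries of the Smith normal form of xI - A over ℚ[x]) are x(x^3 - 2), each dividing the next. The characteristic polynomial is their product, x(x^3 - 2).

The rational canonical form is the block-diagonal matrix of companion matrices C(f_i):
R = [[0, 0, 0, 0], [1, 0, 0, 2], [0, 1, 0, 0], [0, 0, 1, 0]].

Note the characteristic polynomial does not split into linear factors over ℚ, so A has no Jordan form over ℚ; the rational canonical form exists over any field.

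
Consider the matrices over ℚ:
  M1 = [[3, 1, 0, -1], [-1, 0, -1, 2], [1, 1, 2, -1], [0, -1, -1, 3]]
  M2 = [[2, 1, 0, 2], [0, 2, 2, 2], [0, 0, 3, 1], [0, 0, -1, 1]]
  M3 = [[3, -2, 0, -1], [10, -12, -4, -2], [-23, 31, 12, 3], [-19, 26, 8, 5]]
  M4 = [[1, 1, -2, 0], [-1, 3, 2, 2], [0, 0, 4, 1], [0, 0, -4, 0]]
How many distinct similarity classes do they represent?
Characteristic polynomials: χ_{M1} = (x - 2)^4, χ_{M2} = (x - 2)^4, χ_{M3} = (x - 2)^4, χ_{M4} = (x - 2)^4.

{M1, M2, M3, M4}: invariant factors (x - 2)^2, (x - 2)^2.

Matrices are similar if and only if their invariant-factor lists agree; the partition into similarity classes is {M1, M2, M3, M4}.

1 class: {M1, M2, M3, M4}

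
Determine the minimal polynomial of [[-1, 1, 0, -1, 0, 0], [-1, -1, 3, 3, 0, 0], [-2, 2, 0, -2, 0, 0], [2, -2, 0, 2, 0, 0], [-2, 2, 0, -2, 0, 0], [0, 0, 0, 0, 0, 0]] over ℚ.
The characteristic polynomial factors as x^6. The minimal polynomial is ∏(x - λ)^{k_λ} where k_λ is the size of the largest Jordan block at λ.

For λ = 0: rank(A) = 2, and the largest Jordan block has size 3 (the smallest k with rank(A^k) = rank(A^(k+1))).

So m_A(x) = x^3.

m_A(x) = x^3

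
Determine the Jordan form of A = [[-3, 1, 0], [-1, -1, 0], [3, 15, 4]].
J = [[-2, 1, 0], [0, -2, 0], [0, 0, 4]]

The characteristic polynomial is det(xI - A) = (x - 4)(x + 2)^2, so the eigenvalues are -2 (algebraic multiplicity 2), 4 (algebraic multiplicity 1).

For λ = -2: rank(A + 2I) = 2, rank((A + 2I)^2) = 1. The eigenspace has dimension 3 - 2 = 1, so there is 1 Jordan block; the rank sequence gives block sizes [2].

For λ = 4: algebraic multiplicity 1 gives one 1×1 block.

Assembling the blocks gives the Jordan form J above.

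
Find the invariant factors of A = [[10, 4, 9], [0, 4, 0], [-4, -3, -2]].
(x - 4)^3

The Jordan structure of A has elementary divisors (x - 4)^3. Arranging the block sizes at each eigenvalue in decreasing order and taking row products gives the invariant factors.

Invariant factors (smallest first, each dividing the next): (x - 4)^3.

Check: the last factor (x - 4)^3 is the minimal polynomial, and the product (x - 4)^3 is the characteristic polynomial.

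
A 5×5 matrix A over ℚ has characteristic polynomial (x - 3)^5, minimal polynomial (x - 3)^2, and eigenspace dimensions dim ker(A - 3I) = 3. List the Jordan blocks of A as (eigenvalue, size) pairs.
λ = 3: algebraic multiplicity 5 (exponent in χ_A), largest block size 2 (exponent in m_A), 3 blocks (geometric multiplicity). These force block sizes [2, 2, 1].

Jordan blocks: (3, 2), (3, 2), (3, 1)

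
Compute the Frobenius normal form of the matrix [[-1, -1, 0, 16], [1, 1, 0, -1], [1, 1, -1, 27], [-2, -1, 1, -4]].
The invariant factors of A (the non-unit diagonal entries of the Smith normal form of xI - A over ℚ[x]) are (x - 1)(x + 3)(x^2 + 3x + 5), each dividing the next. The characteristic polynomial is their product, (x - 1)(x + 3)(x^2 + 3x + 5).

The rational canonical form is the block-diagonal matrix of companion matrices C(f_i):
R = [[0, 0, 0, 15], [1, 0, 0, -1], [0, 1, 0, -8], [0, 0, 1, -5]].

Note the characteristic polynomial does not split into linear factors over ℚ, so A has no Jordan form over ℚ; the rational canonical form exists over any field.

R = [[0, 0, 0, 15], [1, 0, 0, -1], [0, 1, 0, -8], [0, 0, 1, -5]]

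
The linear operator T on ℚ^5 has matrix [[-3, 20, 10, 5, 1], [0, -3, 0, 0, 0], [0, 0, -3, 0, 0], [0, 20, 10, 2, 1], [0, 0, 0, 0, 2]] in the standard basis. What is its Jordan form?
J = [[-3, 0, 0, 0, 0], [0, -3, 0, 0, 0], [0, 0, -3, 0, 0], [0, 0, 0, 2, 1], [0, 0, 0, 0, 2]]

The characteristic polynomial is det(xI - A) = (x - 2)^2(x + 3)^3, so the eigenvalues are -3 (algebraic multiplicity 3), 2 (algebraic multiplicity 2).

For λ = -3: rank(A + 3I) = 2. The eigenspace has dimension 5 - 2 = 3, so there are 3 Jordan blocks; the rank sequence gives block sizes [1, 1, 1].

For λ = 2: rank(A - 2I) = 4, rank((A - 2I)^2) = 3. The eigenspace has dimension 5 - 4 = 1, so there is 1 Jordan block; the rank sequence gives block sizes [2].

Assembling the blocks gives the Jordan form J above.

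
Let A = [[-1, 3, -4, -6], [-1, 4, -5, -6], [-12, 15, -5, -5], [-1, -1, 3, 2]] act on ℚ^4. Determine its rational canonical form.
The invariant factors of A (the non-unit diagonal entries of the Smith normal form of xI - A over ℚ[x]) are (x^2 + 5)^2, each dividing the next. The characteristic polynomial is their product, (x^2 + 5)^2.

The rational canonical form is the block-diagonal matrix of companion matrices C(f_i):
R = [[0, 0, 0, -25], [1, 0, 0, 0], [0, 1, 0, -10], [0, 0, 1, 0]].

Note the characteristic polynomial does not split into linear factors over ℚ, so A has no Jordan form over ℚ; the rational canonical form exists over any field.

R = [[0, 0, 0, -25], [1, 0, 0, 0], [0, 1, 0, -10], [0, 0, 1, 0]]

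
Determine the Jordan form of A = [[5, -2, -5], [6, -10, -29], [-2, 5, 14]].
The characteristic polynomial is det(xI - A) = (x - 3)^3, so the eigenvalues are 3 (algebraic multiplicity 3).

For λ = 3: rank(A - 3I) = 2, rank((A - 3I)^2) = 1, rank((A - 3I)^3) = 0. The eigenspace has dimension 3 - 2 = 1, so there is 1 Jordan block; the rank sequence gives block sizes [3].

Assembling the blocks gives the Jordan form J above.

J = [[3, 1, 0], [0, 3, 1], [0, 0, 3]]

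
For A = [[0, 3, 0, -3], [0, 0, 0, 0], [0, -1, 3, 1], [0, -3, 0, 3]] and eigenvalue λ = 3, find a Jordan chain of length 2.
We seek v_1 ∈ ker((A - 3I)^2) \ ker(A - 3I), then set v_{i+1} = (A - 3I) v_i.

One such chain is v_1 = [[-1, 0, 0, 1]]^T, v_2 = [[0, 0, 1, 0]]^T. Check: (A - 3I) v_2 = [[0, 0, 0, 0]]^T = 0.

v_1 = [[-1, 0, 0, 1]]^T, v_2 = [[0, 0, 1, 0]]^T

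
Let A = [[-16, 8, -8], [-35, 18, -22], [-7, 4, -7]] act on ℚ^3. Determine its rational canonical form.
R = [[0, 0, -8], [1, 0, -10], [0, 1, -5]]

The invariant factors of A (the non-unit diagonal entries of the Smith normal form of xI - A over ℚ[x]) are (x + 2)(x^2 + 3x + 4), each dividing the next. The characteristic polynomial is their product, (x + 2)(x^2 + 3x + 4).

The rational canonical form is the block-diagonal matrix of companion matrices C(f_i):
R = [[0, 0, -8], [1, 0, -10], [0, 1, -5]].

Note the characteristic polynomial does not split into linear factors over ℚ, so A has no Jordan form over ℚ; the rational canonical form exists over any field.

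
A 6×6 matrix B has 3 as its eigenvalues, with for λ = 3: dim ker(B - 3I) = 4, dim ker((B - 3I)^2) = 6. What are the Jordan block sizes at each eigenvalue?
Jordan blocks: (3, 2), (3, 2), (3, 1), (3, 1)

λ = 3: successive nullity increments [4, 2] count blocks of size ≥ k; block sizes are [2, 2, 1, 1].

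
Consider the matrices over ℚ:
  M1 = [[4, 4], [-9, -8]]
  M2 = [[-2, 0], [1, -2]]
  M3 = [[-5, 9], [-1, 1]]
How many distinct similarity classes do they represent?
Characteristic polynomials: χ_{M1} = (x + 2)^2, χ_{M2} = (x + 2)^2, χ_{M3} = (x + 2)^2.

{M1, M2, M3}: invariant factors (x + 2)^2.

Matrices are similar if and only if their invariant-factor lists agree; the partition into similarity classes is {M1, M2, M3}.

1 class: {M1, M2, M3}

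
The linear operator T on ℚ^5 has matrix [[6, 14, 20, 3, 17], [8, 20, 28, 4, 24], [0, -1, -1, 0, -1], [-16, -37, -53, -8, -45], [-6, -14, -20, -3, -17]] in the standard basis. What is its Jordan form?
The characteristic polynomial is det(xI - A) = x^5, so the eigenvalues are 0 (algebraic multiplicity 5).

For λ = 0: rank(A) = 2, rank(A^2) = 1, rank(A^3) = 0. The eigenspace has dimension 5 - 2 = 3, so there are 3 Jordan blocks; the rank sequence gives block sizes [3, 1, 1].

Assembling the blocks gives the Jordan form J above.

J = [[0, 1, 0, 0, 0], [0, 0, 1, 0, 0], [0, 0, 0, 0, 0], [0, 0, 0, 0, 0], [0, 0, 0, 0, 0]]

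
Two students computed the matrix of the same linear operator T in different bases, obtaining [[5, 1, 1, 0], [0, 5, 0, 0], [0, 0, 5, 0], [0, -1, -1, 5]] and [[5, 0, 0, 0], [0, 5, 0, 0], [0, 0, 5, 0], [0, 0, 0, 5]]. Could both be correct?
Both have characteristic polynomial (x - 5)^4, but the minimal polynomial of A is (x - 5)^2 while the minimal polynomial of B is x - 5. The minimal polynomial is a similarity invariant, so A and B are not similar.

No.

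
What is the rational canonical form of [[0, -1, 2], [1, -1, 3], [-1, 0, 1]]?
The invariant factors of A (the non-unit diagonal entries of the Smith normal form of xI - A over ℚ[x]) are x^3 + 2x - 2, each dividing the next. The characteristic polynomial is their product, x^3 + 2x - 2.

The rational canonical form is the block-diagonal matrix of companion matrices C(f_i):
R = [[0, 0, 2], [1, 0, -2], [0, 1, 0]].

Note the characteristic polynomial does not split into linear factors over ℚ, so A has no Jordan form over ℚ; the rational canonical form exists over any field.

R = [[0, 0, 2], [1, 0, -2], [0, 1, 0]]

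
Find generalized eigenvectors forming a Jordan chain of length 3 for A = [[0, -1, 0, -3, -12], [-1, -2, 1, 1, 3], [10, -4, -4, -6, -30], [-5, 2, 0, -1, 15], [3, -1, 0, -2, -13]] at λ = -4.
v_1 = [[2, -1, 3, -1, 1]]^T, v_2 = [[0, 1, 0, 0, 0]]^T, v_3 = [[-1, 2, -4, 2, -1]]^T

We seek v_1 ∈ ker((A + 4I)^3) \ ker((A + 4I)^2), then set v_{i+1} = (A + 4I) v_i.

One such chain is v_1 = [[2, -1, 3, -1, 1]]^T, v_2 = [[0, 1, 0, 0, 0]]^T, v_3 = [[-1, 2, -4, 2, -1]]^T. Check: (A + 4I) v_3 = [[0, 0, 0, 0, 0]]^T = 0.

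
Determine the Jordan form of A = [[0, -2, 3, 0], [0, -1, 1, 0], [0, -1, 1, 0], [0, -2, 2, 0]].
J = [[0, 1, 0, 0], [0, 0, 1, 0], [0, 0, 0, 0], [0, 0, 0, 0]]

The characteristic polynomial is det(xI - A) = x^4, so the eigenvalues are 0 (algebraic multiplicity 4).

For λ = 0: rank(A) = 2, rank(A^2) = 1, rank(A^3) = 0. The eigenspace has dimension 4 - 2 = 2, so there are 2 Jordan blocks; the rank sequence gives block sizes [3, 1].

Assembling the blocks gives the Jordan form J above.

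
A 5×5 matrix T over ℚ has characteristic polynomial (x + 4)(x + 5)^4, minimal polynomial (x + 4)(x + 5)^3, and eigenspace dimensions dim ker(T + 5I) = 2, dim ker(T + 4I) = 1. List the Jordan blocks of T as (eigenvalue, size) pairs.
λ = -5: algebraic multiplicity 4 (exponent in χ_T), largest block size 3 (exponent in m_T), 2 blocks (geometric multiplicity). These force block sizes [3, 1].
λ = -4: algebraic multiplicity 1 (exponent in χ_T), largest block size 1 (exponent in m_T), 1 block (geometric multiplicity). This forces block sizes [1].

Jordan blocks: (-5, 3), (-5, 1), (-4, 1)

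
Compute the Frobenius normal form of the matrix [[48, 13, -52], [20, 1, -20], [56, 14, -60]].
The invariant factors of A (the non-unit diagonal entries of the Smith normal form of xI - A over ℚ[x]) are x + 4, (x + 3)(x + 4), each dividing the next. The characteristic polynomial is their product, (x + 3)(x + 4)^2.

The rational canonical form is the block-diagonal matrix of companion matrices C(f_i):
R = [[-4, 0, 0], [0, 0, -12], [0, 1, -7]].

R = [[-4, 0, 0], [0, 0, -12], [0, 1, -7]]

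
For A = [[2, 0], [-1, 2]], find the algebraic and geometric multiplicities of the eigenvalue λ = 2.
algebraic multiplicity 2, geometric multiplicity 1

The characteristic polynomial is (x - 2)^2, so the factor x - 2 appears with exponent 2: the algebraic multiplicity is 2.

rank(A - 2I) = 1, so the eigenspace has dimension 2 - 1 = 1: the geometric multiplicity is 1.

Since 1 < 2, A is not diagonalizable.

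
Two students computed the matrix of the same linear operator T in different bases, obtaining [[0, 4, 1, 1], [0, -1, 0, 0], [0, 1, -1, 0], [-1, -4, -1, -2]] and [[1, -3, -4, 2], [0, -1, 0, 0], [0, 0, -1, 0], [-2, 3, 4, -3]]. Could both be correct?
Both have characteristic polynomial (x + 1)^4, but the minimal polynomial of A is (x + 1)^3 while the minimal polynomial of B is (x + 1)^2. The minimal polynomial is a similarity invariant, so A and B are not similar.

No.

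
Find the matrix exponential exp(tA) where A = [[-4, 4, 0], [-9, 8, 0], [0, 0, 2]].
e^{tA} = [[(1 - 6*t)*e^{2*t}, 4*t*e^{2*t}, 0], [-9*t*e^{2*t}, (6*t + 1)*e^{2*t}, 0], [0, 0, e^{2*t}]]

A has Jordan form J = [[2, 1, 0], [0, 2, 0], [0, 0, 2]] with A = PJP^{-1}, so e^{tA} = P e^{tJ} P^{-1}.

For a Jordan block J_k(λ), e^{tJ_k(λ)} = e^{λt} · (I + tN + t^2 N^2/2! + ... + t^{k-1} N^{k-1}/(k-1)!) where N is the nilpotent superdiagonal part.

Assembling the blocks and conjugating back gives the entries of e^{tA} as shown above.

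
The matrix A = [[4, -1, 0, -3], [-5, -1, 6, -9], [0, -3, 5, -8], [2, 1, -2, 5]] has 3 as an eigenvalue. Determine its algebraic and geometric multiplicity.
The characteristic polynomial is (x - 4)(x - 3)^3, so the factor x - 3 appears with exponent 3: the algebraic multiplicity is 3.

rank(A - 3I) = 2, so the eigenspace has dimension 4 - 2 = 2: the geometric multiplicity is 2.

Since 2 < 3, A is not diagonalizable.

algebraic multiplicity 3, geometric multiplicity 2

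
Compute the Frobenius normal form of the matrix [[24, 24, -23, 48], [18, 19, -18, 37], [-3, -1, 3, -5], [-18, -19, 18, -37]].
R = [[0, 0, 0, 0], [1, 0, 0, 18], [0, 1, 0, -21], [0, 0, 1, 9]]

The invariant factors of A (the non-unit diagonal entries of the Smith normal form of xI - A over ℚ[x]) are x(x - 6)(x^2 - 3x + 3), each dividing the next. The characteristic polynomial is their product, x(x - 6)(x^2 - 3x + 3).

The rational canonical form is the block-diagonal matrix of companion matrices C(f_i):
R = [[0, 0, 0, 0], [1, 0, 0, 18], [0, 1, 0, -21], [0, 0, 1, 9]].

Note the characteristic polynomial does not split into linear factors over ℚ, so A has no Jordan form over ℚ; the rational canonical form exists over any field.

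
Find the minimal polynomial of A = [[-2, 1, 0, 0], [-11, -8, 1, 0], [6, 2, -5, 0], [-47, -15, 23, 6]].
m_A(x) = (x - 6)(x + 5)^3

The characteristic polynomial factors as (x - 6)(x + 5)^3. The minimal polynomial is ∏(x - λ)^{k_λ} where k_λ is the size of the largest Jordan block at λ.

For λ = -5: rank(A + 5I) = 3, and the largest Jordan block has size 3 (the smallest k with rank((A + 5I)^k) = rank((A + 5I)^(k+1))).
For λ = 6: rank(A - 6I) = 3, and the largest Jordan block has size 1 (the smallest k with rank((A - 6I)^k) = rank((A - 6I)^(k+1))).

So m_A(x) = (x - 6)(x + 5)^3.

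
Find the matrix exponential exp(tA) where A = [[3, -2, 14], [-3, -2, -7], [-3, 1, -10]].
e^{tA} = [[(6*t + 1)*e^{-3*t}, -2*t*e^{-3*t}, 14*t*e^{-3*t}], [-3*t*e^{-3*t}, (t + 1)*e^{-3*t}, -7*t*e^{-3*t}], [-3*t*e^{-3*t}, t*e^{-3*t}, (1 - 7*t)*e^{-3*t}]]

A has Jordan form J = [[-3, 1, 0], [0, -3, 0], [0, 0, -3]] with A = PJP^{-1}, so e^{tA} = P e^{tJ} P^{-1}.

For a Jordan block J_k(λ), e^{tJ_k(λ)} = e^{λt} · (I + tN + t^2 N^2/2! + ... + t^{k-1} N^{k-1}/(k-1)!) where N is the nilpotent superdiagonal part.

Assembling the blocks and conjugating back gives the entries of e^{tA} as shown above.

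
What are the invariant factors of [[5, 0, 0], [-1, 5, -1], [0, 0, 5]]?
The Jordan structure of A has elementary divisors (x - 5)^2, (x - 5). Arranging the block sizes at each eigenvalue in decreasing order and taking row products gives the invariant factors.

Invariant factors (smallest first, each dividing the next): x - 5, (x - 5)^2.

Check: the last factor (x - 5)^2 is the minimal polynomial, and the product (x - 5)^3 is the characteristic polynomial.

x - 5, (x - 5)^2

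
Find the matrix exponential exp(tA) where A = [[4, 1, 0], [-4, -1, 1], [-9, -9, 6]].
e^{tA} = [[(-3*t^2/2 + t + 1)*e^{3*t}, t*(2 - 3*t)*e^{3*t}/2, t^2*e^{3*t}/2], [t*(3*t - 8)*e^{3*t}/2, (3*t^2 - 8*t + 2)*e^{3*t}/2, t*(2 - t)*e^{3*t}/2], [-9*t*e^{3*t}, -9*t*e^{3*t}, (3*t + 1)*e^{3*t}]]

A has Jordan form J = [[3, 1, 0], [0, 3, 1], [0, 0, 3]] with A = PJP^{-1}, so e^{tA} = P e^{tJ} P^{-1}.

For a Jordan block J_k(λ), e^{tJ_k(λ)} = e^{λt} · (I + tN + t^2 N^2/2! + ... + t^{k-1} N^{k-1}/(k-1)!) where N is the nilpotent superdiagonal part.

Assembling the blocks and conjugating back gives the entries of e^{tA} as shown above.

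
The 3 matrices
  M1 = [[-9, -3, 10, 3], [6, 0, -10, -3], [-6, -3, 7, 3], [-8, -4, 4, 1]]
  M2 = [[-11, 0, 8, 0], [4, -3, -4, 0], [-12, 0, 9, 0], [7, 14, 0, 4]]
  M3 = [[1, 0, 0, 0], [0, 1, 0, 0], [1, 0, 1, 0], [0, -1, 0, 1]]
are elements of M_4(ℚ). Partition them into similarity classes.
Characteristic polynomials: χ_{M1} = (x - 4)(x - 1)(x + 3)^2, χ_{M2} = (x - 4)(x - 1)(x + 3)^2, χ_{M3} = (x - 1)^4.

{M1, M2}: invariant factors x + 3, (x - 4)(x - 1)(x + 3).

{M3}: invariant factors (x - 1)^2, (x - 1)^2.

Matrices are similar if and only if their invariant-factor lists agree; the partition into similarity classes is {M1, M2}, {M3}.

2 classes: {M1, M2}, {M3}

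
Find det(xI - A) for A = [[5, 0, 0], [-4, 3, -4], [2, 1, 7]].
xI - A = [[x - 5, 0, 0], [4, x - 3, 4], [-2, -1, x - 7]].

Expanding det(xI - A) along the first row:
det(xI - A) = + (x - 5)·det([[x - 3, 4], [-1, x - 7]]) - (0)·det([[4, 4], [-2, x - 7]]) + (0)·det([[4, x - 3], [-2, -1]]).

Evaluating gives χ_A(x) = x^3 - 15x^2 + 75x - 125 = (x - 5)^3.

χ_A(x) = (x - 5)^3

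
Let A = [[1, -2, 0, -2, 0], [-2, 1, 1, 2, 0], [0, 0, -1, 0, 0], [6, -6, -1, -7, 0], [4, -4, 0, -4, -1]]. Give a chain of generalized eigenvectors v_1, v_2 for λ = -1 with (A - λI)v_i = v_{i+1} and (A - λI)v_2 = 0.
We seek v_1 ∈ ker((A + I)^2) \ ker(A + I), then set v_{i+1} = (A + I) v_i.

One such chain is v_1 = [[0, 0, 1, 0, 0]]^T, v_2 = [[0, 1, 0, -1, 0]]^T. Check: (A + I) v_2 = [[0, 0, 0, 0, 0]]^T = 0.

v_1 = [[0, 0, 1, 0, 0]]^T, v_2 = [[0, 1, 0, -1, 0]]^T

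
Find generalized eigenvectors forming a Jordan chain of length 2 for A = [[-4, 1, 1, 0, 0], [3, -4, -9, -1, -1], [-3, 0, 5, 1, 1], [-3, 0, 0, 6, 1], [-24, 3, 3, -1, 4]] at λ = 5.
v_1 = [[0, 0, 0, 1, 0]]^T, v_2 = [[0, -1, 1, 1, -1]]^T

We seek v_1 ∈ ker((A - 5I)^2) \ ker(A - 5I), then set v_{i+1} = (A - 5I) v_i.

One such chain is v_1 = [[0, 0, 0, 1, 0]]^T, v_2 = [[0, -1, 1, 1, -1]]^T. Check: (A - 5I) v_2 = [[0, 0, 0, 0, 0]]^T = 0.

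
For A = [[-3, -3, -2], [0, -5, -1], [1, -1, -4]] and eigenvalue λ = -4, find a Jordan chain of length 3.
v_1 = [[0, 0, 1]]^T, v_2 = [[-2, -1, 0]]^T, v_3 = [[1, 1, -1]]^T

We seek v_1 ∈ ker((A + 4I)^3) \ ker((A + 4I)^2), then set v_{i+1} = (A + 4I) v_i.

One such chain is v_1 = [[0, 0, 1]]^T, v_2 = [[-2, -1, 0]]^T, v_3 = [[1, 1, -1]]^T. Check: (A + 4I) v_3 = [[0, 0, 0]]^T = 0.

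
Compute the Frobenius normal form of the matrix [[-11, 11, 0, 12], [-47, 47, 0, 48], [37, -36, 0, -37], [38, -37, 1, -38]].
The invariant factors of A (the non-unit diagonal entries of the Smith normal form of xI - A over ℚ[x]) are (x - 2)^2(x + 3)^2, each dividing the next. The characteristic polynomial is their product, (x - 2)^2(x + 3)^2.

The rational canonical form is the block-diagonal matrix of companion matrices C(f_i):
R = [[0, 0, 0, -36], [1, 0, 0, 12], [0, 1, 0, 11], [0, 0, 1, -2]].

R = [[0, 0, 0, -36], [1, 0, 0, 12], [0, 1, 0, 11], [0, 0, 1, -2]]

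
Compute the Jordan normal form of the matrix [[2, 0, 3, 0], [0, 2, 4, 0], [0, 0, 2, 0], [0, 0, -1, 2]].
The characteristic polynomial is det(xI - A) = (x - 2)^4, so the eigenvalues are 2 (algebraic multiplicity 4).

For λ = 2: rank(A - 2I) = 1, rank((A - 2I)^2) = 0. The eigenspace has dimension 4 - 1 = 3, so there are 3 Jordan blocks; the rank sequence gives block sizes [2, 1, 1].

Assembling the blocks gives the Jordan form J above.

J = [[2, 1, 0, 0], [0, 2, 0, 0], [0, 0, 2, 0], [0, 0, 0, 2]]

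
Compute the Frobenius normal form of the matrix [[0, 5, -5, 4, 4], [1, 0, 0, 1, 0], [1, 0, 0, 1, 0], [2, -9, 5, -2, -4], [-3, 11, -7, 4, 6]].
R = [[0, -4, 0, 0, 0], [1, 2, 0, 0, 0], [0, 0, 0, 0, 0], [0, 0, 1, 0, -4], [0, 0, 0, 1, 2]]

The invariant factors of A (the non-unit diagonal entries of the Smith normal form of xI - A over ℚ[x]) are x^2 - 2x + 4, x(x^2 - 2x + 4), each dividing the next. The characteristic polynomial is their product, x(x^2 - 2x + 4)^2.

The rational canonical form is the block-diagonal matrix of companion matrices C(f_i):
R = [[0, -4, 0, 0, 0], [1, 2, 0, 0, 0], [0, 0, 0, 0, 0], [0, 0, 1, 0, -4], [0, 0, 0, 1, 2]].

Note the characteristic polynomial does not split into linear factors over ℚ, so A has no Jordan form over ℚ; the rational canonical form exists over any field.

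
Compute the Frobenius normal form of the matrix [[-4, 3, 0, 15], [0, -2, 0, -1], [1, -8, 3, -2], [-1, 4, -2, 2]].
R = [[0, 0, 0, -5], [1, 0, 0, -4], [0, 1, 0, 1], [0, 0, 1, -1]]

The invariant factors of A (the non-unit diagonal entries of the Smith normal form of xI - A over ℚ[x]) are (x + 1)(x^3 - x + 5), each dividing the next. The characteristic polynomial is their product, (x + 1)(x^3 - x + 5).

The rational canonical form is the block-diagonal matrix of companion matrices C(f_i):
R = [[0, 0, 0, -5], [1, 0, 0, -4], [0, 1, 0, 1], [0, 0, 1, -1]].

Note the characteristic polynomial does not split into linear factors over ℚ, so A has no Jordan form over ℚ; the rational canonical form exists over any field.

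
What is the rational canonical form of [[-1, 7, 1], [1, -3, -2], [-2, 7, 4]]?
The invariant factors of A (the non-unit diagonal entries of the Smith normal form of xI - A over ℚ[x]) are x^3 - 4x + 1, each dividing the next. The characteristic polynomial is their product, x^3 - 4x + 1.

The rational canonical form is the block-diagonal matrix of companion matrices C(f_i):
R = [[0, 0, -1], [1, 0, 4], [0, 1, 0]].

Note the characteristic polynomial does not split into linear factors over ℚ, so A has no Jordan form over ℚ; the rational canonical form exists over any field.

R = [[0, 0, -1], [1, 0, 4], [0, 1, 0]]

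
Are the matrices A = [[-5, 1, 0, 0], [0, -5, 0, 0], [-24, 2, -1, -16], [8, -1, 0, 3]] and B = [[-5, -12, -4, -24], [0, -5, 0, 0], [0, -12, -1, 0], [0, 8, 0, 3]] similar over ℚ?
Both have characteristic polynomial (x - 3)(x + 1)(x + 5)^2, but the minimal polynomial of A is (x - 3)(x + 1)(x + 5)^2 while the minimal polynomial of B is (x - 3)(x + 1)(x + 5). The minimal polynomial is a similarity invariant, so A and B are not similar.

No.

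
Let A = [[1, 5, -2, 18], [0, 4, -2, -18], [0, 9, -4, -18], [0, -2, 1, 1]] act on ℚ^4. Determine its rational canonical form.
The invariant factors of A (the non-unit diagonal entries of the Smith normal form of xI - A over ℚ[x]) are x - 1, (x - 4)(x - 1)(x + 4), each dividing the next. The characteristic polynomial is their product, (x - 4)(x - 1)^2(x + 4).

The rational canonical form is the block-diagonal matrix of companion matrices C(f_i):
R = [[1, 0, 0, 0], [0, 0, 0, -16], [0, 1, 0, 16], [0, 0, 1, 1]].

R = [[1, 0, 0, 0], [0, 0, 0, -16], [0, 1, 0, 16], [0, 0, 1, 1]]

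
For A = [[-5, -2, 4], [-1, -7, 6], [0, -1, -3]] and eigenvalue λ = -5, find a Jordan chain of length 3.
v_1 = [[1, 2, 1]]^T, v_2 = [[0, 1, 0]]^T, v_3 = [[-2, -2, -1]]^T

We seek v_1 ∈ ker((A + 5I)^3) \ ker((A + 5I)^2), then set v_{i+1} = (A + 5I) v_i.

One such chain is v_1 = [[1, 2, 1]]^T, v_2 = [[0, 1, 0]]^T, v_3 = [[-2, -2, -1]]^T. Check: (A + 5I) v_3 = [[0, 0, 0]]^T = 0.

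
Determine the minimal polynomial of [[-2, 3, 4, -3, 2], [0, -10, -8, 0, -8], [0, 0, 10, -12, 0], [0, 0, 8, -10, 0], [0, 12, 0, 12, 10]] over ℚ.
m_A(x) = (x - 2)(x + 2)^2

The characteristic polynomial factors as (x - 2)^2(x + 2)^3. The minimal polynomial is ∏(x - λ)^{k_λ} where k_λ is the size of the largest Jordan block at λ.

For λ = -2: rank(A + 2I) = 3, and the largest Jordan block has size 2 (the smallest k with rank((A + 2I)^k) = rank((A + 2I)^(k+1))).
For λ = 2: rank(A - 2I) = 3, and the largest Jordan block has size 1 (the smallest k with rank((A - 2I)^k) = rank((A - 2I)^(k+1))).

So m_A(x) = (x - 2)(x + 2)^2.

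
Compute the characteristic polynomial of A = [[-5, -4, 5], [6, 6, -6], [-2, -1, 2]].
χ_A(x) = x^2(x - 3)

xI - A = [[x + 5, 4, -5], [-6, x - 6, 6], [2, 1, x - 2]].

Expanding det(xI - A) along the first row:
det(xI - A) = + (x + 5)·det([[x - 6, 6], [1, x - 2]]) - (4)·det([[-6, 6], [2, x - 2]]) + (-5)·det([[-6, x - 6], [2, 1]]).

Evaluating gives χ_A(x) = x^3 - 3x^2 = x^2(x - 3).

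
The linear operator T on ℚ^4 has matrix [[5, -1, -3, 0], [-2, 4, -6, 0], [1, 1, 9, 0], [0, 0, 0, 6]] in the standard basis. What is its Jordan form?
The characteristic polynomial is det(xI - A) = (x - 6)^4, so the eigenvalues are 6 (algebraic multiplicity 4).

For λ = 6: rank(A - 6I) = 1, rank((A - 6I)^2) = 0. The eigenspace has dimension 4 - 1 = 3, so there are 3 Jordan blocks; the rank sequence gives block sizes [2, 1, 1].

Assembling the blocks gives the Jordan form J above.

J = [[6, 1, 0, 0], [0, 6, 0, 0], [0, 0, 6, 0], [0, 0, 0, 6]]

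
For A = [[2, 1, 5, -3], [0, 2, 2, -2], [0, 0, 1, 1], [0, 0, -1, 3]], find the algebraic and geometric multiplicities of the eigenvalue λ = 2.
algebraic multiplicity 4, geometric multiplicity 2

The characteristic polynomial is (x - 2)^4, so the factor x - 2 appears with exponent 4: the algebraic multiplicity is 4.

rank(A - 2I) = 2, so the eigenspace has dimension 4 - 2 = 2: the geometric multiplicity is 2.

Since 2 < 4, A is not diagonalizable.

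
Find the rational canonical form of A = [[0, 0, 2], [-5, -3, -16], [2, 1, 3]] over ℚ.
The invariant factors of A (the non-unit diagonal entries of the Smith normal form of xI - A over ℚ[x]) are x^3 + 3x - 2, each dividing the next. The characteristic polynomial is their product, x^3 + 3x - 2.

The rational canonical form is the block-diagonal matrix of companion matrices C(f_i):
R = [[0, 0, 2], [1, 0, -3], [0, 1, 0]].

Note the characteristic polynomial does not split into linear factors over ℚ, so A has no Jordan form over ℚ; the rational canonical form exists over any field.

R = [[0, 0, 2], [1, 0, -3], [0, 1, 0]]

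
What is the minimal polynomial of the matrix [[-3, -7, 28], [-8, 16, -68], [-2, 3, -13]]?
The characteristic polynomial factors as (x - 4)(x + 1)(x + 3). The minimal polynomial is ∏(x - λ)^{k_λ} where k_λ is the size of the largest Jordan block at λ.

For λ = -3: rank(A + 3I) = 2, and the largest Jordan block has size 1 (the smallest k with rank((A + 3I)^k) = rank((A + 3I)^(k+1))).
For λ = -1: rank(A + I) = 2, and the largest Jordan block has size 1 (the smallest k with rank((A + I)^k) = rank((A + I)^(k+1))).
For λ = 4: rank(A - 4I) = 2, and the largest Jordan block has size 1 (the smallest k with rank((A - 4I)^k) = rank((A - 4I)^(k+1))).

So m_A(x) = (x - 4)(x + 1)(x + 3).

m_A(x) = (x - 4)(x + 1)(x + 3)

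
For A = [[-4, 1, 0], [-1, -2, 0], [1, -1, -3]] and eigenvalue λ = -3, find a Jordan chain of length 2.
v_1 = [[4, 3, -5]]^T, v_2 = [[-1, -1, 1]]^T

We seek v_1 ∈ ker((A + 3I)^2) \ ker(A + 3I), then set v_{i+1} = (A + 3I) v_i.

One such chain is v_1 = [[4, 3, -5]]^T, v_2 = [[-1, -1, 1]]^T. Check: (A + 3I) v_2 = [[0, 0, 0]]^T = 0.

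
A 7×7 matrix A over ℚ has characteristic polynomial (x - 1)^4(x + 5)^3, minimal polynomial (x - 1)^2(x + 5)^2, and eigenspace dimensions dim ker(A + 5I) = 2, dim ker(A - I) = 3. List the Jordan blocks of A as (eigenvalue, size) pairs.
Jordan blocks: (-5, 2), (-5, 1), (1, 2), (1, 1), (1, 1)

λ = -5: algebraic multiplicity 3 (exponent in χ_A), largest block size 2 (exponent in m_A), 2 blocks (geometric multiplicity). These force block sizes [2, 1].
λ = 1: algebraic multiplicity 4 (exponent in χ_A), largest block size 2 (exponent in m_A), 3 blocks (geometric multiplicity). These force block sizes [2, 1, 1].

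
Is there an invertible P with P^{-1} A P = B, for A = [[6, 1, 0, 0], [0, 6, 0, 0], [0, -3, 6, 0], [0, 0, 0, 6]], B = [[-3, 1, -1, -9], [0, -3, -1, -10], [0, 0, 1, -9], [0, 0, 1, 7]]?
No.

trace(A) = 24 but trace(B) = 2. The trace is a similarity invariant, so A and B are not similar.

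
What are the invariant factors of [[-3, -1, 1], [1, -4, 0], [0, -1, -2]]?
The Jordan structure of A has elementary divisors (x + 3)^3. Arranging the block sizes at each eigenvalue in decreasing order and taking row products gives the invariant factors.

Invariant factors (smallest first, each dividing the next): (x + 3)^3.

Check: the last factor (x + 3)^3 is the minimal polynomial, and the product (x + 3)^3 is the characteristic polynomial.

(x + 3)^3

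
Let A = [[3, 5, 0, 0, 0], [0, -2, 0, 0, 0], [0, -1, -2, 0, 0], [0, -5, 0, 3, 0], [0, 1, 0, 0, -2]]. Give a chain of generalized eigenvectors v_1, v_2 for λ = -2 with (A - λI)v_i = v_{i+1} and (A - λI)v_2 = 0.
We seek v_1 ∈ ker((A + 2I)^2) \ ker(A + 2I), then set v_{i+1} = (A + 2I) v_i.

One such chain is v_1 = [[-1, 1, 0, 1, -2]]^T, v_2 = [[0, 0, -1, 0, 1]]^T. Check: (A + 2I) v_2 = [[0, 0, 0, 0, 0]]^T = 0.

v_1 = [[-1, 1, 0, 1, -2]]^T, v_2 = [[0, 0, -1, 0, 1]]^T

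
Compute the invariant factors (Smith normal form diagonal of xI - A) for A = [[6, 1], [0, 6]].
The Jordan structure of A has elementary divisors (x - 6)^2. Arranging the block sizes at each eigenvalue in decreasing order and taking row products gives the invariant factors.

Invariant factors (smallest first, each dividing the next): (x - 6)^2.

Check: the last factor (x - 6)^2 is the minimal polynomial, and the product (x - 6)^2 is the characteristic polynomial.

(x - 6)^2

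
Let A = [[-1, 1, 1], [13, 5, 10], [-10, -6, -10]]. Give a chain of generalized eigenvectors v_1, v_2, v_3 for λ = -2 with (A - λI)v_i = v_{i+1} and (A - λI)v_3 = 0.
We seek v_1 ∈ ker((A + 2I)^3) \ ker((A + 2I)^2), then set v_{i+1} = (A + 2I) v_i.

One such chain is v_1 = [[-1, -2, 3]]^T, v_2 = [[0, 3, -2]]^T, v_3 = [[1, 1, -2]]^T. Check: (A + 2I) v_3 = [[0, 0, 0]]^T = 0.

v_1 = [[-1, -2, 3]]^T, v_2 = [[0, 3, -2]]^T, v_3 = [[1, 1, -2]]^T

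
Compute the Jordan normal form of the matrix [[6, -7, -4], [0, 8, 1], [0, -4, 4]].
The characteristic polynomial is det(xI - A) = (x - 6)^3, so the eigenvalues are 6 (algebraic multiplicity 3).

For λ = 6: rank(A - 6I) = 2, rank((A - 6I)^2) = 1, rank((A - 6I)^3) = 0. The eigenspace has dimension 3 - 2 = 1, so there is 1 Jordan block; the rank sequence gives block sizes [3].

Assembling the blocks gives the Jordan form J above.

J = [[6, 1, 0], [0, 6, 1], [0, 0, 6]]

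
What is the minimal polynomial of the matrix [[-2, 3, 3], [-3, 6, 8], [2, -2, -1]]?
The characteristic polynomial factors as (x - 1)^3. The minimal polynomial is ∏(x - λ)^{k_λ} where k_λ is the size of the largest Jordan block at λ.

For λ = 1: rank(A - I) = 2, and the largest Jordan block has size 3 (the smallest k with rank((A - I)^k) = rank((A - I)^(k+1))).

So m_A(x) = (x - 1)^3.

m_A(x) = (x - 1)^3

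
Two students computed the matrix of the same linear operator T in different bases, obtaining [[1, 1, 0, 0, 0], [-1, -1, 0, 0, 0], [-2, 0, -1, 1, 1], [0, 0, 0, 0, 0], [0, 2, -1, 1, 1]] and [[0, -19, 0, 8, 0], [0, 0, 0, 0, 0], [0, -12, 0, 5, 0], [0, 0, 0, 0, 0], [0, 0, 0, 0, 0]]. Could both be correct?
Yes.

Two matrices over a field are similar if and only if they have the same invariant factors.

Both A and B have characteristic polynomial x^5 and minimal polynomial x^2. Computing further, both have invariant factors x, x^2, x^2. Hence A and B are similar.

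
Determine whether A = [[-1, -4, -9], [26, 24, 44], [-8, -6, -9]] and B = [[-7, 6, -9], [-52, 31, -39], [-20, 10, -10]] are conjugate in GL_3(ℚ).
Both have characteristic polynomial (x - 5)^2(x - 4), but the minimal polynomial of A is (x - 5)^2(x - 4) while the minimal polynomial of B is (x - 5)(x - 4). The minimal polynomial is a similarity invariant, so A and B are not similar.

No.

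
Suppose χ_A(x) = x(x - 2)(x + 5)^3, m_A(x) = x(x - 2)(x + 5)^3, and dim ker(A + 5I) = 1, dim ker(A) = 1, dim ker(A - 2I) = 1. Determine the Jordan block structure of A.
Jordan blocks: (-5, 3), (0, 1), (2, 1)

λ = -5: algebraic multiplicity 3 (exponent in χ_A), largest block size 3 (exponent in m_A), 1 block (geometric multiplicity). This forces block sizes [3].
λ = 0: algebraic multiplicity 1 (exponent in χ_A), largest block size 1 (exponent in m_A), 1 block (geometric multiplicity). This forces block sizes [1].
λ = 2: algebraic multiplicity 1 (exponent in χ_A), largest block size 1 (exponent in m_A), 1 block (geometric multiplicity). This forces block sizes [1].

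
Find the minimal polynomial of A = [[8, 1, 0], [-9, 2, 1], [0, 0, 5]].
The characteristic polynomial factors as (x - 5)^3. The minimal polynomial is ∏(x - λ)^{k_λ} where k_λ is the size of the largest Jordan block at λ.

For λ = 5: rank(A - 5I) = 2, and the largest Jordan block has size 3 (the smallest k with rank((A - 5I)^k) = rank((A - 5I)^(k+1))).

So m_A(x) = (x - 5)^3.

m_A(x) = (x - 5)^3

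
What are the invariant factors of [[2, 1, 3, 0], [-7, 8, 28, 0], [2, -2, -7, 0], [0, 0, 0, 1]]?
The Jordan structure of A has elementary divisors (x - 1)^3, (x - 1). Arranging the block sizes at each eigenvalue in decreasing order and taking row products gives the invariant factors.

Invariant factors (smallest first, each dividing the next): x - 1, (x - 1)^3.

Check: the last factor (x - 1)^3 is the minimal polynomial, and the product (x - 1)^4 is the characteristic polynomial.

x - 1, (x - 1)^3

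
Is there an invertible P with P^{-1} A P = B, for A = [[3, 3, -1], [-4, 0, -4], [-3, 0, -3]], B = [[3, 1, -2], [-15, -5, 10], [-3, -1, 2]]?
No.

Both have characteristic polynomial x^3, but the minimal polynomial of A is x^3 while the minimal polynomial of B is x^2. The minimal polynomial is a similarity invariant, so A and B are not similar.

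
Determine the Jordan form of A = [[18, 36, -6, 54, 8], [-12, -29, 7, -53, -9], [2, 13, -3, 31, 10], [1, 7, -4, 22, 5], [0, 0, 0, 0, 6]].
The characteristic polynomial is det(xI - A) = (x - 6)^2(x - 3)^2(x + 4), so the eigenvalues are -4 (algebraic multiplicity 1), 3 (algebraic multiplicity 2), 6 (algebraic multiplicity 2).

For λ = -4: algebraic multiplicity 1 gives one 1×1 block.

For λ = 3: rank(A - 3I) = 4, rank((A - 3I)^2) = 3. The eigenspace has dimension 5 - 4 = 1, so there is 1 Jordan block; the rank sequence gives block sizes [2].

For λ = 6: rank(A - 6I) = 4, rank((A - 6I)^2) = 3. The eigenspace has dimension 5 - 4 = 1, so there is 1 Jordan block; the rank sequence gives block sizes [2].

Assembling the blocks gives the Jordan form J above.

J = [[-4, 0, 0, 0, 0], [0, 3, 1, 0, 0], [0, 0, 3, 0, 0], [0, 0, 0, 6, 1], [0, 0, 0, 0, 6]]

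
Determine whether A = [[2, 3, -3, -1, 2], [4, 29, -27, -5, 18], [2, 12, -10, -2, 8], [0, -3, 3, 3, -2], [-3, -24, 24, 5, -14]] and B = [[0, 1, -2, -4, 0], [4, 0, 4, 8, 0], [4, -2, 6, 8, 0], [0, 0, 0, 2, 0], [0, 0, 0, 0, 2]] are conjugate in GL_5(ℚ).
No.

Both have characteristic polynomial (x - 2)^5 and minimal polynomial (x - 2)^2. But rank(A - 2I) = 2 for A while rank(B - 2I) = 1 for B, so the number of Jordan blocks at λ = 2 differs. A and B are not similar.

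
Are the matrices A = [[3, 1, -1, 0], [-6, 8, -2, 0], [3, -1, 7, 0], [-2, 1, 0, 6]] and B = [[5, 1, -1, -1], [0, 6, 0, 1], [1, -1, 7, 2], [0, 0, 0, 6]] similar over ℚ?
Two matrices over a field are similar if and only if they have the same invariant factors.

Both A and B have characteristic polynomial (x - 6)^4 and minimal polynomial (x - 6)^2. Computing further, both have invariant factors (x - 6)^2, (x - 6)^2. Hence A and B are similar.

Yes.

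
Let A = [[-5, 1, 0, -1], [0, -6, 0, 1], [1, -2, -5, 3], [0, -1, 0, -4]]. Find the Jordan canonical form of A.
The characteristic polynomial is det(xI - A) = (x + 5)^4, so the eigenvalues are -5 (algebraic multiplicity 4).

For λ = -5: rank(A + 5I) = 2, rank((A + 5I)^2) = 0. The eigenspace has dimension 4 - 2 = 2, so there are 2 Jordan blocks; the rank sequence gives block sizes [2, 2].

Assembling the blocks gives the Jordan form J above.

J = [[-5, 1, 0, 0], [0, -5, 0, 0], [0, 0, -5, 1], [0, 0, 0, -5]]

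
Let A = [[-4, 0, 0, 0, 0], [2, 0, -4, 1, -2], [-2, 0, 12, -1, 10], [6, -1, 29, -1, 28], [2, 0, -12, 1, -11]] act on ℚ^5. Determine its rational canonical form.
The invariant factors of A (the non-unit diagonal entries of the Smith normal form of xI - A over ℚ[x]) are x + 4, (x - 2)(x - 1)^2(x + 4), each dividing the next. The characteristic polynomial is their product, (x - 2)(x - 1)^2(x + 4)^2.

The rational canonical form is the block-diagonal matrix of companion matrices C(f_i):
R = [[-4, 0, 0, 0, 0], [0, 0, 0, 0, 8], [0, 1, 0, 0, -18], [0, 0, 1, 0, 11], [0, 0, 0, 1, 0]].

R = [[-4, 0, 0, 0, 0], [0, 0, 0, 0, 8], [0, 1, 0, 0, -18], [0, 0, 1, 0, 11], [0, 0, 0, 1, 0]]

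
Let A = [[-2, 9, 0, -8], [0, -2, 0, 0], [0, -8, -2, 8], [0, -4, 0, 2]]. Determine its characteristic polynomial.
χ_A(x) = (x - 2)(x + 2)^3

xI - A = [[x + 2, -9, 0, 8], [0, x + 2, 0, 0], [0, 8, x + 2, -8], [0, 4, 0, x - 2]].

Expanding det(xI - A) along the first row:
det(xI - A) = + (x + 2)·det([[x + 2, 0, 0], [8, x + 2, -8], [4, 0, x - 2]]) - (-9)·det([[0, 0, 0], [0, x + 2, -8], [0, 0, x - 2]]) + (0)·det([[0, x + 2, 0], [0, 8, -8], [0, 4, x - 2]]) - (8)·det([[0, x + 2, 0], [0, 8, x + 2], [0, 4, 0]]).

Evaluating gives χ_A(x) = x^4 + 4x^3 - 16x - 16 = (x - 2)(x + 2)^3.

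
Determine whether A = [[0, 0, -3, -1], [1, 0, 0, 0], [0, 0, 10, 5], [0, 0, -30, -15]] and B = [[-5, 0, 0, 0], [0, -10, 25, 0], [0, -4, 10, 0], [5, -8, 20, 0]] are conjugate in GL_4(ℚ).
Both have characteristic polynomial x^3(x + 5), but the minimal polynomial of A is x^3(x + 5) while the minimal polynomial of B is x^2(x + 5). The minimal polynomial is a similarity invariant, so A and B are not similar.

No.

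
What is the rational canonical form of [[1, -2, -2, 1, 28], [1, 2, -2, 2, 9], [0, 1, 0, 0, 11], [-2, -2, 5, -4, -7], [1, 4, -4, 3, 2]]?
R = [[0, 0, 0, 0, 12], [1, 0, 0, 0, 8], [0, 1, 0, 0, 11], [0, 0, 1, 0, 1], [0, 0, 0, 1, 1]]

The invariant factors of A (the non-unit diagonal entries of the Smith normal form of xI - A over ℚ[x]) are (x - 3)(x^2 + x + 2)^2, each dividing the next. The characteristic polynomial is their product, (x - 3)(x^2 + x + 2)^2.

The rational canonical form is the block-diagonal matrix of companion matrices C(f_i):
R = [[0, 0, 0, 0, 12], [1, 0, 0, 0, 8], [0, 1, 0, 0, 11], [0, 0, 1, 0, 1], [0, 0, 0, 1, 1]].

Note the characteristic polynomial does not split into linear factors over ℚ, so A has no Jordan form over ℚ; the rational canonical form exists over any field.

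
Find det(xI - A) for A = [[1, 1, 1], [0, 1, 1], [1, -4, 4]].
χ_A(x) = (x - 2)^3

xI - A = [[x - 1, -1, -1], [0, x - 1, -1], [-1, 4, x - 4]].

Expanding det(xI - A) along the first row:
det(xI - A) = + (x - 1)·det([[x - 1, -1], [4, x - 4]]) - (-1)·det([[0, -1], [-1, x - 4]]) + (-1)·det([[0, x - 1], [-1, 4]]).

Evaluating gives χ_A(x) = x^3 - 6x^2 + 12x - 8 = (x - 2)^3.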